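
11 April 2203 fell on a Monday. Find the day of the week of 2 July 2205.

Tuesday

April 2203: 30 − 11 = 19 days remain.
Then 26 full months totalling 792 days.
July 1–2, 2205: 2 days.
Total: 19 + 792 + 2 = 813 days.
813 mod 7 = 1, so 1 day after Monday is Tuesday.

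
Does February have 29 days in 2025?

No

2025 is not a leap year.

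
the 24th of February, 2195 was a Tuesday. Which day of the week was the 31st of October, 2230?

Sunday

From February 24, 2195 to February 24, 2230: 35 years, of which 8 contain a Feb 29 — 27×365 + 8×366 = 12783 days.
(2200 is not a leap year (divisible by 100 but not 400).)
February 2230: 28 − 24 = 4 days remain (2230 is not a leap year, so February has 28 days).
Then March (31), April (30), May (31), June (30), July (31), August (31), September (30): 31 + 30 + 31 + 30 + 31 + 31 + 30 = 214 days.
October 1–31, 2230: 31 days.
Residual: 249 days.
Total: 13032 days.
13032 mod 7 = 5, so 5 days after Tuesday is Sunday.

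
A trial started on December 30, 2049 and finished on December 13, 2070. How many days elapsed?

Day-of-year of December 30, 2049: 364.
Day-of-year of December 13, 2070: 347.
2049 has 365 days, so 365 − 364 = 1 days remain in 2049.
Full years 2050–2069: 15 common + 5 leap = 15×365 + 5×366 = 7305 days.
Total: 1 + 7305 + 347 = 7653 days.

7653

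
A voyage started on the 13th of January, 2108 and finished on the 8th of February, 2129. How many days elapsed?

From January 13, 2108 to January 13, 2129: 21 years, of which 6 contain a Feb 29 — 15×365 + 6×366 = 7671 days.
January 2129: 31 − 13 = 18 days remain.
February 1–8, 2129: 8 days (2129 is not a leap year).
Residual: 26 days.
Total: 7697 days.

7697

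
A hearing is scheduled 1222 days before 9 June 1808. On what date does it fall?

3 February 1805

Count 1222 days before June 9, 1808:
Day-of-year of February 3, 1805: 34.
Day-of-year of June 9, 1808: 161.
1805 has 365 days, so 365 − 34 = 331 days remain in 1805.
Full years: 1806: 365; 1807: 365. Sum = 730.
Total: 331 + 730 + 161 = 1222 days.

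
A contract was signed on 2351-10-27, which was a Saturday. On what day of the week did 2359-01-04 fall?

Sunday

From October 27, 2351 to October 27, 2358: 7 years, of which 2 contain a Feb 29 — 5×365 + 2×366 = 2557 days.
October 2358: 31 − 27 = 4 days remain.
Then November (30), December (31): 30 + 31 = 61 days.
January 1–4, 2359: 4 days.
Residual: 69 days.
Total: 2626 days.
2626 mod 7 = 1, so 1 day after Saturday is Sunday.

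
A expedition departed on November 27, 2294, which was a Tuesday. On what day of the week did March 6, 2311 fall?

Monday

From November 27, 2294 to November 27, 2310: 16 years, of which 3 contain a Feb 29 — 13×365 + 3×366 = 5843 days.
(2300 is not a leap year (divisible by 100 but not 400).)
November 2310: 30 − 27 = 3 days remain.
Then December (31), January (31), February 2311 (28): 31 + 31 + 28 = 90 days.
March 1–6, 2311: 6 days.
Residual: 99 days.
Total: 5942 days.
5942 mod 7 = 6, so 6 days after Tuesday is Monday.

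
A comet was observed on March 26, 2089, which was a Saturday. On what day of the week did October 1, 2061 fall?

Count forward from the earlier date (October 1, 2061) to the later (March 26, 2089):
Day-of-year of October 1, 2061: 274.
Day-of-year of March 26, 2089: 85.
2061 has 365 days, so 365 − 274 = 91 days remain in 2061.
Full years 2062–2088: 20 common + 7 leap = 20×365 + 7×366 = 9862 days.
Total: 91 + 9862 + 85 = 10038 days.
10038 is a multiple of 7, so October 1, 2061 falls on the same weekday: Saturday.

Saturday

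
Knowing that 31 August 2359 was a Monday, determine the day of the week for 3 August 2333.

Count forward from the earlier date (August 3, 2333) to the later (August 31, 2359):
Day-of-year of August 3, 2333: 215.
Day-of-year of August 31, 2359: 243.
2333 has 365 days, so 365 − 215 = 150 days remain in 2333.
Full years 2334–2358: 19 common + 6 leap = 19×365 + 6×366 = 9131 days.
Total: 150 + 9131 + 243 = 9524 days.
9524 mod 7 = 4, so 4 days before Monday is Thursday.

Thursday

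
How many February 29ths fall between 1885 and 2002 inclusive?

28

Years divisible by 4: 1888, 1892, …, 2000 — 29 in all.
Of these, 1900 is divisible by 100 but not 400, so not leap.
2000 is divisible by 400, so still leap.
Leap years: 29 − 1 = 28.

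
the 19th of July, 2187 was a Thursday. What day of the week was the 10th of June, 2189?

Wednesday

Day-of-year of July 19, 2187: 200.
Day-of-year of June 10, 2189: 161.
2187 has 365 days, so 365 − 200 = 165 days remain in 2187.
Full years: 2188: 366. Sum = 366.
Total: 165 + 366 + 161 = 692 days.
692 mod 7 = 6, so 6 days after Thursday is Wednesday.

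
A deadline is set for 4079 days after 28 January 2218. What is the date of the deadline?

30 March 2229

Count 4079 days after January 28, 2218:
Day-of-year of January 28, 2218: 28.
Day-of-year of March 30, 2229: 89.
2218 has 365 days, so 365 − 28 = 337 days remain in 2218.
Full years 2219–2228: 7 common + 3 leap = 7×365 + 3×366 = 3653 days.
Total: 337 + 3653 + 89 = 4079 days.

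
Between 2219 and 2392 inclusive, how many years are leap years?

Years divisible by 4: 2220, 2224, …, 2392 — 44 in all.
Of these, 2300 is divisible by 100 but not 400, so not leap.
Leap years: 44 − 1 = 43.

43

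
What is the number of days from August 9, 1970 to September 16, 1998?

Day-of-year of August 9, 1970: 221.
Day-of-year of September 16, 1998: 259.
1970 has 365 days, so 365 − 221 = 144 days remain in 1970.
Full years 1971–1997: 20 common + 7 leap = 20×365 + 7×366 = 9862 days.
Total: 144 + 9862 + 259 = 10265 days.

10265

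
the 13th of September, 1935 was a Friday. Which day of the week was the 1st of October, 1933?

Sunday

Count forward from the earlier date (October 1, 1933) to the later (September 13, 1935):
October 1, 1933 → October 1, 1934: 365 days.
October 1934: 31 − 1 = 30 days remain.
Then 10 full months totalling 304 days.
September 1–13, 1935: 13 days.
Residual: 347 days.
Total: 712 days.
712 mod 7 = 5, so 5 days before Friday is Sunday.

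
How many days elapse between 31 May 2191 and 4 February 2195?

1345

Day-of-year of May 31, 2191: 151.
Day-of-year of February 4, 2195: 35.
2191 has 365 days, so 365 − 151 = 214 days remain in 2191.
Full years: 2192: 366; 2193: 365; 2194: 365. Sum = 1096.
Total: 214 + 1096 + 35 = 1345 days.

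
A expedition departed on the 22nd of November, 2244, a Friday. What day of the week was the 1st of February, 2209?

Count forward from the earlier date (February 1, 2209) to the later (November 22, 2244):
Day-of-year of February 1, 2209: 32.
Day-of-year of November 22, 2244: 327.
2209 has 365 days, so 365 − 32 = 333 days remain in 2209.
Full years 2210–2243: 26 common + 8 leap = 26×365 + 8×366 = 12418 days.
Total: 333 + 12418 + 327 = 13078 days.
13078 mod 7 = 2, so 2 days before Friday is Wednesday.

Wednesday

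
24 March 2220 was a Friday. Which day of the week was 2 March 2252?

Day-of-year of March 24, 2220: 84.
Day-of-year of March 2, 2252: 62.
2220 has 366 days, so 366 − 84 = 282 days remain in 2220.
Full years 2221–2251: 24 common + 7 leap = 24×365 + 7×366 = 11322 days.
Total: 282 + 11322 + 62 = 11666 days.
11666 mod 7 = 4, so 4 days after Friday is Tuesday.

Tuesday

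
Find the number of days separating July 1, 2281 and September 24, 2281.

85

July 2281: 31 − 1 = 30 days remain.
Then August (31): 31 days.
September 1–24, 2281: 24 days.
Total: 30 + 31 + 24 = 85 days.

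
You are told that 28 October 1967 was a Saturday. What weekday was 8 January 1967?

Sunday

Count forward from the earlier date (January 8, 1967) to the later (October 28, 1967):
January 1967: 31 − 8 = 23 days remain.
Then February 1967 (28), March (31), April (30), May (31), June (30), July (31), August (31), September (30): 28 + 31 + 30 + 31 + 30 + 31 + 31 + 30 = 242 days.
October 1–28, 1967: 28 days.
Total: 23 + 242 + 28 = 293 days.
293 mod 7 = 6, so 6 days before Saturday is Sunday.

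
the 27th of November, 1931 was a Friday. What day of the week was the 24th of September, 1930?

Wednesday

Count forward from the earlier date (September 24, 1930) to the later (November 27, 1931):
Day-of-year of September 24, 1930: 267.
Day-of-year of November 27, 1931: 331.
1930 has 365 days, so 365 − 267 = 98 days remain in 1930.
Total: 98 + 331 = 429 days.
429 mod 7 = 2, so 2 days before Friday is Wednesday.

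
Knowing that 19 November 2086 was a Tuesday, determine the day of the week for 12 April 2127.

Saturday

From November 19, 2086 to November 19, 2126: 40 years, of which 9 contain a Feb 29 — 31×365 + 9×366 = 14609 days.
(2100 is not a leap year (divisible by 100 but not 400).)
November 2126: 30 − 19 = 11 days remain.
Then December (31), January (31), February 2127 (28), March (31): 31 + 31 + 28 + 31 = 121 days.
April 1–12, 2127: 12 days.
Residual: 144 days.
Total: 14753 days.
14753 mod 7 = 4, so 4 days after Tuesday is Saturday.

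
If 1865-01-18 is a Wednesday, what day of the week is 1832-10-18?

Count forward from the earlier date (October 18, 1832) to the later (January 18, 1865):
Day-of-year of October 18, 1832: 292.
Day-of-year of January 18, 1865: 18.
1832 has 366 days, so 366 − 292 = 74 days remain in 1832.
Full years 1833–1864: 24 common + 8 leap = 24×365 + 8×366 = 11688 days.
Total: 74 + 11688 + 18 = 11780 days.
11780 mod 7 = 6, so 6 days before Wednesday is Thursday.

Thursday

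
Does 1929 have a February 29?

No

1929 is not a leap year.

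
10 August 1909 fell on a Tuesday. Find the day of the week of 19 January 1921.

Wednesday

Day-of-year of August 10, 1909: 222.
Day-of-year of January 19, 1921: 19.
1909 has 365 days, so 365 − 222 = 143 days remain in 1909.
Full years 1910–1920: 8 common + 3 leap = 8×365 + 3×366 = 4018 days.
Total: 143 + 4018 + 19 = 4180 days.
4180 mod 7 = 1, so 1 day after Tuesday is Wednesday.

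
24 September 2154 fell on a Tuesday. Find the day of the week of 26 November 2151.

Count forward from the earlier date (November 26, 2151) to the later (September 24, 2154):
Day-of-year of November 26, 2151: 330.
Day-of-year of September 24, 2154: 267.
2151 has 365 days, so 365 − 330 = 35 days remain in 2151.
Full years: 2152: 366; 2153: 365. Sum = 731.
Total: 35 + 731 + 267 = 1033 days.
1033 mod 7 = 4, so 4 days before Tuesday is Friday.

Friday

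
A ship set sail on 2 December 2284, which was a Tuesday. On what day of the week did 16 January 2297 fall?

Saturday

Day-of-year of December 2, 2284: 337.
Day-of-year of January 16, 2297: 16.
2284 has 366 days, so 366 − 337 = 29 days remain in 2284.
Full years 2285–2296: 9 common + 3 leap = 9×365 + 3×366 = 4383 days.
Total: 29 + 4383 + 16 = 4428 days.
4428 mod 7 = 4, so 4 days after Tuesday is Saturday.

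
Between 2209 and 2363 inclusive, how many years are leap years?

37

Years divisible by 4: 2212, 2216, …, 2360 — 38 in all.
Of these, 2300 is divisible by 100 but not 400, so not leap.
Leap years: 38 − 1 = 37.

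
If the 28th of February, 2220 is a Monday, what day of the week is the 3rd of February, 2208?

Wednesday

Count forward from the earlier date (February 3, 2208) to the later (February 28, 2220):
Day-of-year of February 3, 2208: 34.
Day-of-year of February 28, 2220: 59.
2208 has 366 days, so 366 − 34 = 332 days remain in 2208.
Full years 2209–2219: 9 common + 2 leap = 9×365 + 2×366 = 4017 days.
Total: 332 + 4017 + 59 = 4408 days.
4408 mod 7 = 5, so 5 days before Monday is Wednesday.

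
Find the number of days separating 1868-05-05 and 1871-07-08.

May 5, 1868 → May 5, 1869: 365 days.
May 5, 1869 → May 5, 1870: 365 days.
May 5, 1870 → May 5, 1871: 365 days.
May 1871: 31 − 5 = 26 days remain.
Then June (30): 30 days.
July 1–8, 1871: 8 days.
Residual: 64 days.
Total: 1159 days.

1159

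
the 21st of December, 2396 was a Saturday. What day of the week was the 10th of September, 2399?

Day-of-year of December 21, 2396: 356.
Day-of-year of September 10, 2399: 253.
2396 has 366 days, so 366 − 356 = 10 days remain in 2396.
Full years: 2397: 365; 2398: 365. Sum = 730.
Total: 10 + 730 + 253 = 993 days.
993 mod 7 = 6, so 6 days after Saturday is Friday.

Friday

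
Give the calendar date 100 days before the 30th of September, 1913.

the 22nd of June, 1913

Count 100 days before September 30, 1913:
June 1913: 30 − 22 = 8 days remain.
Then July (31), August (31): 31 + 31 = 62 days.
September 1–30, 1913: 30 days.
Total: 8 + 62 + 30 = 100 days.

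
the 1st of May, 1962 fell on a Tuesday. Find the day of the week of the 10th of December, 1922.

Sunday

Count forward from the earlier date (December 10, 1922) to the later (May 1, 1962):
Day-of-year of December 10, 1922: 344.
Day-of-year of May 1, 1962: 121.
1922 has 365 days, so 365 − 344 = 21 days remain in 1922.
Full years 1923–1961: 29 common + 10 leap = 29×365 + 10×366 = 14245 days.
Total: 21 + 14245 + 121 = 14387 days.
14387 mod 7 = 2, so 2 days before Tuesday is Sunday.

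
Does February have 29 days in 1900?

No

1900 is not a leap year (divisible by 100 but not 400).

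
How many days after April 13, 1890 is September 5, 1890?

April 1890: 30 − 13 = 17 days remain.
Then May (31), June (30), July (31), August (31): 31 + 30 + 31 + 31 = 123 days.
September 1–5, 1890: 5 days.
Total: 17 + 123 + 5 = 145 days.

145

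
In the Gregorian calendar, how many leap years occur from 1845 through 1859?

3

Years divisible by 4 in [1845, 1859]: 1848, 1852, 1856.
No century exceptions apply. Count: 3.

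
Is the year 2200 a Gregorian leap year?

No

2200 is not a leap year (divisible by 100 but not 400).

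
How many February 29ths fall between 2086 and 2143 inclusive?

Years divisible by 4: 2088, 2092, …, 2140 — 14 in all.
Of these, 2100 is divisible by 100 but not 400, so not leap.
Leap years: 14 − 1 = 13.

13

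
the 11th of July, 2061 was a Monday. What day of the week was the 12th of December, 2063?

Wednesday

July 11, 2061 → July 11, 2062: 365 days.
July 11, 2062 → July 11, 2063: 365 days.
July 2063: 31 − 11 = 20 days remain.
Then August (31), September (30), October (31), November (30): 31 + 30 + 31 + 30 = 122 days.
December 1–12, 2063: 12 days.
Residual: 154 days.
Total: 884 days.
884 mod 7 = 2, so 2 days after Monday is Wednesday.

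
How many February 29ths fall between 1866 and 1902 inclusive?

Years divisible by 4 in [1866, 1902]: 1868, 1872, 1876, 1880, 1884, 1888, 1892, 1896, 1900.
Of these, 1900 is divisible by 100 but not 400, so not leap.
Leap years: 9 − 1 = 8.

8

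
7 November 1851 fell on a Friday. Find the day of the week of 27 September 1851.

Saturday

Count forward from the earlier date (September 27, 1851) to the later (November 7, 1851):
September 1851: 30 − 27 = 3 days remain.
Then October (31): 31 days.
November 1–7, 1851: 7 days.
Total: 3 + 31 + 7 = 41 days.
41 mod 7 = 6, so 6 days before Friday is Saturday.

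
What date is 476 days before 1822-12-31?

1821-09-11

Count 476 days before December 31, 1822:
September 1821: 30 − 11 = 19 days remain.
Then 14 full months totalling 426 days.
December 1–31, 1822: 31 days.
Total: 19 + 426 + 31 = 476 days.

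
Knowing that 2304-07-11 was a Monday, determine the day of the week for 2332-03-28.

Monday

Day-of-year of July 11, 2304: 193.
Day-of-year of March 28, 2332: 88.
2304 has 366 days, so 366 − 193 = 173 days remain in 2304.
Full years 2305–2331: 21 common + 6 leap = 21×365 + 6×366 = 9861 days.
Total: 173 + 9861 + 88 = 10122 days.
10122 is a multiple of 7, so 2332-03-28 falls on the same weekday: Monday.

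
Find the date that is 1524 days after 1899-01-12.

1903-03-17

Count 1524 days after January 12, 1899:
Day-of-year of January 12, 1899: 12.
Day-of-year of March 17, 1903: 76.
1899 has 365 days, so 365 − 12 = 353 days remain in 1899.
Full years: 1900: 365; 1901: 365; 1902: 365. Sum = 1095.
Total: 353 + 1095 + 76 = 1524 days.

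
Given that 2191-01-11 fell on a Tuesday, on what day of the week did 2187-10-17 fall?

Count forward from the earlier date (October 17, 2187) to the later (January 11, 2191):
Day-of-year of October 17, 2187: 290.
Day-of-year of January 11, 2191: 11.
2187 has 365 days, so 365 − 290 = 75 days remain in 2187.
Full years: 2188: 366; 2189: 365; 2190: 365. Sum = 1096.
Total: 75 + 1096 + 11 = 1182 days.
1182 mod 7 = 6, so 6 days before Tuesday is Wednesday.

Wednesday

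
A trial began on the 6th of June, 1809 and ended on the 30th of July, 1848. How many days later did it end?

14299

From June 6, 1809 to June 6, 1848: 39 years, of which 10 contain a Feb 29 — 29×365 + 10×366 = 14245 days.
June 1848: 30 − 6 = 24 days remain.
July 1–30, 1848: 30 days.
Residual: 54 days.
Total: 14299 days.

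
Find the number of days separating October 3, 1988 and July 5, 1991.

Day-of-year of October 3, 1988: 277.
Day-of-year of July 5, 1991: 186.
1988 has 366 days, so 366 − 277 = 89 days remain in 1988.
Full years: 1989: 365; 1990: 365. Sum = 730.
Total: 89 + 730 + 186 = 1005 days.

1005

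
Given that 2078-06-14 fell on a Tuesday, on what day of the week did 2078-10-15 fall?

June 2078: 30 − 14 = 16 days remain.
Then July (31), August (31), September (30): 31 + 31 + 30 = 92 days.
October 1–15, 2078: 15 days.
Total: 16 + 92 + 15 = 123 days.
123 mod 7 = 4, so 4 days after Tuesday is Saturday.

Saturday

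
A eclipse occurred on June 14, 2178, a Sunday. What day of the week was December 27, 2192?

Thursday

From June 14, 2178 to June 14, 2192: 14 years, of which 4 contain a Feb 29 — 10×365 + 4×366 = 5114 days.
June 2192: 30 − 14 = 16 days remain.
Then July (31), August (31), September (30), October (31), November (30): 31 + 31 + 30 + 31 + 30 = 153 days.
December 1–27, 2192: 27 days.
Residual: 196 days.
Total: 5310 days.
5310 mod 7 = 4, so 4 days after Sunday is Thursday.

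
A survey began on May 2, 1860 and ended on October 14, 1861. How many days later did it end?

May 1860: 31 − 2 = 29 days remain.
Then 16 full months totalling 487 days.
October 1–14, 1861: 14 days.
Total: 29 + 487 + 14 = 530 days.

530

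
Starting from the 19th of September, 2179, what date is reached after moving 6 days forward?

the 25th of September, 2179

Count 6 days after September 19, 2179:
Within September 2179: 25 − 19 = 6 days.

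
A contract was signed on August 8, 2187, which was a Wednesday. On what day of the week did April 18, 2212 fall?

Saturday

From August 8, 2187 to August 8, 2211: 24 years, of which 5 contain a Feb 29 — 19×365 + 5×366 = 8765 days.
(2200 is not a leap year (divisible by 100 but not 400).)
August 2211: 31 − 8 = 23 days remain.
Then September (30), October (31), November (30), December (31), January (31), February 2212 (29), March (31): 30 + 31 + 30 + 31 + 31 + 29 + 31 = 213 days.
April 1–18, 2212: 18 days.
Residual: 254 days.
Total: 9019 days.
9019 mod 7 = 3, so 3 days after Wednesday is Saturday.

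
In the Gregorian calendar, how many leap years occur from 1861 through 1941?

Years divisible by 4: 1864, 1868, …, 1940 — 20 in all.
Of these, 1900 is divisible by 100 but not 400, so not leap.
Leap years: 20 − 1 = 19.

19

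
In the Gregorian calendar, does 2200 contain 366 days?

No

2200 is not a leap year (divisible by 100 but not 400).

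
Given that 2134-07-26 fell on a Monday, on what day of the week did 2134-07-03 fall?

Count forward from the earlier date (July 3, 2134) to the later (July 26, 2134):
Within July 2134: 26 − 3 = 23 days.
23 mod 7 = 2, so 2 days before Monday is Saturday.

Saturday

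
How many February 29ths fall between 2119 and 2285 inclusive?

Years divisible by 4: 2120, 2124, …, 2284 — 42 in all.
Of these, 2200 is divisible by 100 but not 400, so not leap.
Leap years: 42 − 1 = 41.

41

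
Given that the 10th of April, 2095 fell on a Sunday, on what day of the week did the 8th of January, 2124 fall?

Saturday

Day-of-year of April 10, 2095: 100.
Day-of-year of January 8, 2124: 8.
2095 has 365 days, so 365 − 100 = 265 days remain in 2095.
Full years 2096–2123: 22 common + 6 leap = 22×365 + 6×366 = 10226 days.
Total: 265 + 10226 + 8 = 10499 days.
10499 mod 7 = 6, so 6 days after Sunday is Saturday.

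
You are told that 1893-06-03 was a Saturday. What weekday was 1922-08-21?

Monday

From June 3, 1893 to June 3, 1922: 29 years, of which 6 contain a Feb 29 — 23×365 + 6×366 = 10591 days.
(1900 is not a leap year (divisible by 100 but not 400).)
June 1922: 30 − 3 = 27 days remain.
Then July (31): 31 days.
August 1–21, 1922: 21 days.
Residual: 79 days.
Total: 10670 days.
10670 mod 7 = 2, so 2 days after Saturday is Monday.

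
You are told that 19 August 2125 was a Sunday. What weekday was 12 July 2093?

Sunday

Count forward from the earlier date (July 12, 2093) to the later (August 19, 2125):
From July 12, 2093 to July 12, 2125: 32 years, of which 7 contain a Feb 29 — 25×365 + 7×366 = 11687 days.
(2100 is not a leap year (divisible by 100 but not 400).)
July 2125: 31 − 12 = 19 days remain.
August 1–19, 2125: 19 days.
Residual: 38 days.
Total: 11725 days.
11725 is a multiple of 7, so 12 July 2093 falls on the same weekday: Sunday.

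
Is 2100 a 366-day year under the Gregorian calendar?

2100 is not a leap year (divisible by 100 but not 400).

No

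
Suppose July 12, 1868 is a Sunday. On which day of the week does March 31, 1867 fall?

Count forward from the earlier date (March 31, 1867) to the later (July 12, 1868):
Day-of-year of March 31, 1867: 90.
Day-of-year of July 12, 1868: 194.
1867 has 365 days, so 365 − 90 = 275 days remain in 1867.
Total: 275 + 194 = 469 days.
469 is a multiple of 7, so March 31, 1867 falls on the same weekday: Sunday.

Sunday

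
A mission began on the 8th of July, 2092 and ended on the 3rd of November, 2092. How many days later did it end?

July 2092: 31 − 8 = 23 days remain.
Then August (31), September (30), October (31): 31 + 30 + 31 = 92 days.
November 1–3, 2092: 3 days.
Total: 23 + 92 + 3 = 118 days.

118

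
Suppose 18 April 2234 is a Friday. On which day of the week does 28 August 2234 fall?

Thursday

April 2234: 30 − 18 = 12 days remain.
Then May (31), June (30), July (31): 31 + 30 + 31 = 92 days.
August 1–28, 2234: 28 days.
Total: 12 + 92 + 28 = 132 days.
132 mod 7 = 6, so 6 days after Friday is Thursday.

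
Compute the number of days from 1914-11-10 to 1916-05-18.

555

November 10, 1914 → November 10, 1915: 365 days.
November 1915: 30 − 10 = 20 days remain.
Then December (31), January (31), February 1916 (29), March (31), April (30): 31 + 31 + 29 + 31 + 30 = 152 days.
May 1–18, 1916: 18 days.
Residual: 190 days.
Total: 555 days.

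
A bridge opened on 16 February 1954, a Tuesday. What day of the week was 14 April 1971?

From February 16, 1954 to February 16, 1971: 17 years, of which 4 contain a Feb 29 — 13×365 + 4×366 = 6209 days.
February 1971: 28 − 16 = 12 days remain (1971 is not a leap year, so February has 28 days).
Then March (31): 31 days.
April 1–14, 1971: 14 days.
Residual: 57 days.
Total: 6266 days.
6266 mod 7 = 1, so 1 day after Tuesday is Wednesday.

Wednesday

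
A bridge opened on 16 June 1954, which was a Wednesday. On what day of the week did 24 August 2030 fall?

Saturday

From June 16, 1954 to June 16, 2030: 76 years, of which 19 contain a Feb 29 — 57×365 + 19×366 = 27759 days.
(2000 is a leap year (divisible by 400).)
June 2030: 30 − 16 = 14 days remain.
Then July (31): 31 days.
August 1–24, 2030: 24 days.
Residual: 69 days.
Total: 27828 days.
27828 mod 7 = 3, so 3 days after Wednesday is Saturday.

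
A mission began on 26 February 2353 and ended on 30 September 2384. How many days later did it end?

11539

From February 26, 2353 to February 26, 2384: 31 years, of which 7 contain a Feb 29 — 24×365 + 7×366 = 11322 days.
February 2384: 29 − 26 = 3 days remain (2384 is a leap year, so February has 29 days).
Then March (31), April (30), May (31), June (30), July (31), August (31): 31 + 30 + 31 + 30 + 31 + 31 = 184 days.
September 1–30, 2384: 30 days.
Residual: 217 days.
Total: 11539 days.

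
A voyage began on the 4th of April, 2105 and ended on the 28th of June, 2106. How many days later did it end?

April 2105: 30 − 4 = 26 days remain.
Then 13 full months totalling 396 days.
June 1–28, 2106: 28 days.
Total: 26 + 396 + 28 = 450 days.

450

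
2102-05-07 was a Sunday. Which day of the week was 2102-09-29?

May 2102: 31 − 7 = 24 days remain.
Then June (30), July (31), August (31): 30 + 31 + 31 = 92 days.
September 1–29, 2102: 29 days.
Total: 24 + 92 + 29 = 145 days.
145 mod 7 = 5, so 5 days after Sunday is Friday.

Friday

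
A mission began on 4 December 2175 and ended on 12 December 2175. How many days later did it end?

Within December 2175: 12 − 4 = 8 days.

8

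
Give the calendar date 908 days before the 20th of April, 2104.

the 25th of October, 2101

Count 908 days before April 20, 2104:
Day-of-year of October 25, 2101: 298.
Day-of-year of April 20, 2104: 111.
2101 has 365 days, so 365 − 298 = 67 days remain in 2101.
Full years: 2102: 365; 2103: 365. Sum = 730.
Total: 67 + 730 + 111 = 908 days.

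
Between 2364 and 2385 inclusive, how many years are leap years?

Years divisible by 4 in [2364, 2385]: 2364, 2368, 2372, 2376, 2380, 2384.
No century exceptions apply. Count: 6.

6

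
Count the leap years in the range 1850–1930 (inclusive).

19

Years divisible by 4: 1852, 1856, …, 1928 — 20 in all.
Of these, 1900 is divisible by 100 but not 400, so not leap.
Leap years: 20 − 1 = 19.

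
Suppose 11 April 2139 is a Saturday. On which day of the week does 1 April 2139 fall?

Count forward from the earlier date (April 1, 2139) to the later (April 11, 2139):
Within April 2139: 11 − 1 = 10 days.
10 mod 7 = 3, so 3 days before Saturday is Wednesday.

Wednesday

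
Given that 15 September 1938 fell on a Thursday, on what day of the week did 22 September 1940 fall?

Sunday

Day-of-year of September 15, 1938: 258.
Day-of-year of September 22, 1940: 266.
1938 has 365 days, so 365 − 258 = 107 days remain in 1938.
Full years: 1939: 365. Sum = 365.
Total: 107 + 365 + 266 = 738 days.
738 mod 7 = 3, so 3 days after Thursday is Sunday.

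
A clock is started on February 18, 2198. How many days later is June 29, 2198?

131

February 2198: 28 − 18 = 10 days remain (2198 is not a leap year, so February has 28 days).
Then March (31), April (30), May (31): 31 + 30 + 31 = 92 days.
June 1–29, 2198: 29 days.
Total: 10 + 92 + 29 = 131 days.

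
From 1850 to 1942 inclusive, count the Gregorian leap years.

22

Years divisible by 4: 1852, 1856, …, 1940 — 23 in all.
Of these, 1900 is divisible by 100 but not 400, so not leap.
Leap years: 23 − 1 = 22.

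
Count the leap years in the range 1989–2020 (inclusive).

8

Years divisible by 4 in [1989, 2020]: 1992, 1996, 2000, 2004, 2008, 2012, 2016, 2020.
2000 is divisible by 400, so still leap.
No century exceptions apply. Count: 8.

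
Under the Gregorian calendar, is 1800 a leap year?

1800 is not a leap year (divisible by 100 but not 400).

No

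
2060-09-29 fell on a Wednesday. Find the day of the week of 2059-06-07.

Saturday

Count forward from the earlier date (June 7, 2059) to the later (September 29, 2060):
June 7, 2059 → June 7, 2060: 366 days (2060 is a leap year).
June 2060: 30 − 7 = 23 days remain.
Then July (31), August (31): 31 + 31 = 62 days.
September 1–29, 2060: 29 days.
Residual: 114 days.
Total: 480 days.
480 mod 7 = 4, so 4 days before Wednesday is Saturday.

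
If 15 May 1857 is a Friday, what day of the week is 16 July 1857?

Thursday

May 1857: 31 − 15 = 16 days remain.
Then June (30): 30 days.
July 1–16, 1857: 16 days.
Total: 16 + 30 + 16 = 62 days.
62 mod 7 = 6, so 6 days after Friday is Thursday.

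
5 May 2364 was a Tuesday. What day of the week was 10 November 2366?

Thursday

Day-of-year of May 5, 2364: 126.
Day-of-year of November 10, 2366: 314.
2364 has 366 days, so 366 − 126 = 240 days remain in 2364.
Full years: 2365: 365. Sum = 365.
Total: 240 + 365 + 314 = 919 days.
919 mod 7 = 2, so 2 days after Tuesday is Thursday.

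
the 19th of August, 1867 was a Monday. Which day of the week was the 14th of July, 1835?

Tuesday

Count forward from the earlier date (July 14, 1835) to the later (August 19, 1867):
From July 14, 1835 to July 14, 1867: 32 years, of which 8 contain a Feb 29 — 24×365 + 8×366 = 11688 days.
July 1867: 31 − 14 = 17 days remain.
August 1–19, 1867: 19 days.
Residual: 36 days.
Total: 11724 days.
11724 mod 7 = 6, so 6 days before Monday is Tuesday.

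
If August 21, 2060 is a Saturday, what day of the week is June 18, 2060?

Count forward from the earlier date (June 18, 2060) to the later (August 21, 2060):
June 2060: 30 − 18 = 12 days remain.
Then July (31): 31 days.
August 1–21, 2060: 21 days.
Total: 12 + 31 + 21 = 64 days.
64 mod 7 = 1, so 1 day before Saturday is Friday.

Friday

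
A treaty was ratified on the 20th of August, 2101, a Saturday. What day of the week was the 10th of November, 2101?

August 2101: 31 − 20 = 11 days remain.
Then September (30), October (31): 30 + 31 = 61 days.
November 1–10, 2101: 10 days.
Total: 11 + 61 + 10 = 82 days.
82 mod 7 = 5, so 5 days after Saturday is Thursday.

Thursday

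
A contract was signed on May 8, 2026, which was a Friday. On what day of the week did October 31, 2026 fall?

Saturday

May 2026: 31 − 8 = 23 days remain.
Then June (30), July (31), August (31), September (30): 30 + 31 + 31 + 30 = 122 days.
October 1–31, 2026: 31 days.
Total: 23 + 122 + 31 = 176 days.
176 mod 7 = 1, so 1 day after Friday is Saturday.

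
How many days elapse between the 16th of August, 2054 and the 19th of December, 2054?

August 2054: 31 − 16 = 15 days remain.
Then September (30), October (31), November (30): 30 + 31 + 30 = 91 days.
December 1–19, 2054: 19 days.
Total: 15 + 91 + 19 = 125 days.

125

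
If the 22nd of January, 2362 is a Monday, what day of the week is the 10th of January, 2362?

Wednesday

Count forward from the earlier date (January 10, 2362) to the later (January 22, 2362):
Within January 2362: 22 − 10 = 12 days.
12 mod 7 = 5, so 5 days before Monday is Wednesday.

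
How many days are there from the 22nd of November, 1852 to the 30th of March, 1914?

22407

Day-of-year of November 22, 1852: 327.
Day-of-year of March 30, 1914: 89.
1852 has 366 days, so 366 − 327 = 39 days remain in 1852.
Full years 1853–1913: 47 common + 14 leap = 47×365 + 14×366 = 22279 days.
Total: 39 + 22279 + 89 = 22407 days.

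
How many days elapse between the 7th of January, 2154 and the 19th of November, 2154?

316

January 2154: 31 − 7 = 24 days remain.
Then 9 full months totalling 273 days.
November 1–19, 2154: 19 days.
Total: 24 + 273 + 19 = 316 days.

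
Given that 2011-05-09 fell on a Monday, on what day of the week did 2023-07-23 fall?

Sunday

Day-of-year of May 9, 2011: 129.
Day-of-year of July 23, 2023: 204.
2011 has 365 days, so 365 − 129 = 236 days remain in 2011.
Full years 2012–2022: 8 common + 3 leap = 8×365 + 3×366 = 4018 days.
Total: 236 + 4018 + 204 = 4458 days.
4458 mod 7 = 6, so 6 days after Monday is Sunday.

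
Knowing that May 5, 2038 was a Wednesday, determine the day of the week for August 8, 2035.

Count forward from the earlier date (August 8, 2035) to the later (May 5, 2038):
Day-of-year of August 8, 2035: 220.
Day-of-year of May 5, 2038: 125.
2035 has 365 days, so 365 − 220 = 145 days remain in 2035.
Full years: 2036: 366; 2037: 365. Sum = 731.
Total: 145 + 731 + 125 = 1001 days.
1001 is a multiple of 7, so August 8, 2035 falls on the same weekday: Wednesday.

Wednesday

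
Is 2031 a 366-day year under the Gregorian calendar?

2031 is not a leap year.

No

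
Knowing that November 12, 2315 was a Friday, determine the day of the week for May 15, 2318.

Wednesday

November 12, 2315 → November 12, 2316: 366 days (2316 is a leap year).
November 12, 2316 → November 12, 2317: 365 days.
November 2317: 30 − 12 = 18 days remain.
Then December (31), January (31), February 2318 (28), March (31), April (30): 31 + 31 + 28 + 31 + 30 = 151 days.
May 1–15, 2318: 15 days.
Residual: 184 days.
Total: 915 days.
915 mod 7 = 5, so 5 days after Friday is Wednesday.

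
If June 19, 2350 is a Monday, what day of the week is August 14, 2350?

Monday

June 2350: 30 − 19 = 11 days remain.
Then July (31): 31 days.
August 1–14, 2350: 14 days.
Total: 11 + 31 + 14 = 56 days.
56 is a multiple of 7, so August 14, 2350 falls on the same weekday: Monday.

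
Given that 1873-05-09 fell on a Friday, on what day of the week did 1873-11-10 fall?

May 1873: 31 − 9 = 22 days remain.
Then June (30), July (31), August (31), September (30), October (31): 30 + 31 + 31 + 30 + 31 = 153 days.
November 1–10, 1873: 10 days.
Total: 22 + 153 + 10 = 185 days.
185 mod 7 = 3, so 3 days after Friday is Monday.

Monday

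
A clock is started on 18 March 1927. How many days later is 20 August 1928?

March 1927: 31 − 18 = 13 days remain.
Then 16 full months totalling 488 days.
August 1–20, 1928: 20 days.
Total: 13 + 488 + 20 = 521 days.

521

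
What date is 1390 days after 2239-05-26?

2243-03-16

Count 1390 days after May 26, 2239:
Day-of-year of May 26, 2239: 146.
Day-of-year of March 16, 2243: 75.
2239 has 365 days, so 365 − 146 = 219 days remain in 2239.
Full years: 2240: 366; 2241: 365; 2242: 365. Sum = 1096.
Total: 219 + 1096 + 75 = 1390 days.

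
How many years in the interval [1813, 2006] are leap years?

47

Years divisible by 4: 1816, 1820, …, 2004 — 48 in all.
Of these, 1900 is divisible by 100 but not 400, so not leap.
2000 is divisible by 400, so still leap.
Leap years: 48 − 1 = 47.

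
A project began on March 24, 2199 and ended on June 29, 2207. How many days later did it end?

3018

Day-of-year of March 24, 2199: 83.
Day-of-year of June 29, 2207: 180.
2199 has 365 days, so 365 − 83 = 282 days remain in 2199.
Full years 2200–2206: 6 common + 1 leap = 6×365 + 1×366 = 2556 days.
Total: 282 + 2556 + 180 = 3018 days.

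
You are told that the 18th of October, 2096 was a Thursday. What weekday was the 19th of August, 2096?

Count forward from the earlier date (August 19, 2096) to the later (October 18, 2096):
August 2096: 31 − 19 = 12 days remain.
Then September (30): 30 days.
October 1–18, 2096: 18 days.
Total: 12 + 30 + 18 = 60 days.
60 mod 7 = 4, so 4 days before Thursday is Sunday.

Sunday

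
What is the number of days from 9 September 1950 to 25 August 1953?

September 9, 1950 → September 9, 1951: 365 days.
September 9, 1951 → September 9, 1952: 366 days (1952 is a leap year).
September 1952: 30 − 9 = 21 days remain.
Then 10 full months totalling 304 days.
August 1–25, 1953: 25 days.
Residual: 350 days.
Total: 1081 days.

1081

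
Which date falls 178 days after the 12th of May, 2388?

the 6th of November, 2388

Count 178 days after May 12, 2388:
May 2388: 31 − 12 = 19 days remain.
Then June (30), July (31), August (31), September (30), October (31): 30 + 31 + 31 + 30 + 31 = 153 days.
November 1–6, 2388: 6 days.
Total: 19 + 153 + 6 = 178 days.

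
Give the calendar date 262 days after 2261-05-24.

2262-02-10

Count 262 days after May 24, 2261:
May 2261: 31 − 24 = 7 days remain.
Then June (30), July (31), August (31), September (30), October (31), November (30), December (31), January (31): 30 + 31 + 31 + 30 + 31 + 30 + 31 + 31 = 245 days.
February 1–10, 2262: 10 days (2262 is not a leap year).
Total: 7 + 245 + 10 = 262 days.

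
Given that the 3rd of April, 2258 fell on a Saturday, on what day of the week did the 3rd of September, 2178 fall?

Thursday

Count forward from the earlier date (September 3, 2178) to the later (April 3, 2258):
From September 3, 2178 to September 3, 2257: 79 years, of which 19 contain a Feb 29 — 60×365 + 19×366 = 28854 days.
(2200 is not a leap year (divisible by 100 but not 400).)
September 2257: 30 − 3 = 27 days remain.
Then October (31), November (30), December (31), January (31), February 2258 (28), March (31): 31 + 30 + 31 + 31 + 28 + 31 = 182 days.
April 1–3, 2258: 3 days.
Residual: 212 days.
Total: 29066 days.
29066 mod 7 = 2, so 2 days before Saturday is Thursday.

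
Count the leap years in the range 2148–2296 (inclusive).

Years divisible by 4: 2148, 2152, …, 2296 — 38 in all.
Of these, 2200 is divisible by 100 but not 400, so not leap.
Leap years: 38 − 1 = 37.

37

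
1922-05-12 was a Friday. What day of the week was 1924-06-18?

Wednesday

Day-of-year of May 12, 1922: 132.
Day-of-year of June 18, 1924: 170.
1922 has 365 days, so 365 − 132 = 233 days remain in 1922.
Full years: 1923: 365. Sum = 365.
Total: 233 + 365 + 170 = 768 days.
768 mod 7 = 5, so 5 days after Friday is Wednesday.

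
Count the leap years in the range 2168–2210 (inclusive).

Years divisible by 4 in [2168, 2210]: 2168, 2172, 2176, 2180, 2184, 2188, 2192, 2196, 2200, 2204, 2208.
Of these, 2200 is divisible by 100 but not 400, so not leap.
Leap years: 11 − 1 = 10.

10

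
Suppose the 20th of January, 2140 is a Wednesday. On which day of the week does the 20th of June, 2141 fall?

Tuesday

January 20, 2140 → January 20, 2141: 366 days (2140 is a leap year).
January 2141: 31 − 20 = 11 days remain.
Then February 2141 (28), March (31), April (30), May (31): 28 + 31 + 30 + 31 = 120 days.
June 1–20, 2141: 20 days.
Residual: 151 days.
Total: 517 days.
517 mod 7 = 6, so 6 days after Wednesday is Tuesday.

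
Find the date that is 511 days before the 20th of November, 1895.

the 27th of June, 1894

Count 511 days before November 20, 1895:
June 27, 1894 → June 27, 1895: 365 days.
June 1895: 30 − 27 = 3 days remain.
Then July (31), August (31), September (30), October (31): 31 + 31 + 30 + 31 = 123 days.
November 1–20, 1895: 20 days.
Residual: 146 days.
Total: 511 days.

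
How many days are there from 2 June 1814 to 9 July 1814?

37

June 1814: 30 − 2 = 28 days remain.
July 1–9, 1814: 9 days.
Total: 28 + 9 = 37 days.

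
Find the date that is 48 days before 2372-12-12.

2372-10-25

Count 48 days before December 12, 2372:
October 2372: 31 − 25 = 6 days remain.
Then November (30): 30 days.
December 1–12, 2372: 12 days.
Total: 6 + 30 + 12 = 48 days.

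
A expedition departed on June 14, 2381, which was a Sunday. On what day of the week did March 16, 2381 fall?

Count forward from the earlier date (March 16, 2381) to the later (June 14, 2381):
March 2381: 31 − 16 = 15 days remain.
Then April (30), May (31): 30 + 31 = 61 days.
June 1–14, 2381: 14 days.
Total: 15 + 61 + 14 = 90 days.
90 mod 7 = 6, so 6 days before Sunday is Monday.

Monday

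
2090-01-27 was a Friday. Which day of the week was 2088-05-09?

Sunday

Count forward from the earlier date (May 9, 2088) to the later (January 27, 2090):
May 2088: 31 − 9 = 22 days remain.
Then 19 full months totalling 579 days.
January 1–27, 2090: 27 days.
Total: 22 + 579 + 27 = 628 days.
628 mod 7 = 5, so 5 days before Friday is Sunday.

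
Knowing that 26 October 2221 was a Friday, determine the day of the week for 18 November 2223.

October 26, 2221 → October 26, 2222: 365 days.
October 26, 2222 → October 26, 2223: 365 days.
October 2223: 31 − 26 = 5 days remain.
November 1–18, 2223: 18 days.
Residual: 23 days.
Total: 753 days.
753 mod 7 = 4, so 4 days after Friday is Tuesday.

Tuesday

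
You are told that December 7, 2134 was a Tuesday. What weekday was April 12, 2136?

Thursday

December 7, 2134 → December 7, 2135: 365 days.
December 2135: 31 − 7 = 24 days remain.
Then January (31), February 2136 (29), March (31): 31 + 29 + 31 = 91 days.
April 1–12, 2136: 12 days.
Residual: 127 days.
Total: 492 days.
492 mod 7 = 2, so 2 days after Tuesday is Thursday.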